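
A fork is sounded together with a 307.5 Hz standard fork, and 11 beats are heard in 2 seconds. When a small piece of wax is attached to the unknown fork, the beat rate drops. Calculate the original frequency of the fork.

313 Hz

Beat frequency = 11/2 = 5.5 Hz.
|f − 307.5| = 5.5, so the fork was at either 302 Hz or 313 Hz.
Loading a fork with wax lowers its frequency; the adjustment lowers the fork's frequency.
The beat rate fell, so the adjustment moved the fork toward 307.5 Hz — it must have started above the reference.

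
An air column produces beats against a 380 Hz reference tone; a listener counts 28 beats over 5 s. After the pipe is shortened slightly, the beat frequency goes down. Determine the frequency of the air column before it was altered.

Beat frequency = 28/5 = 5.6 Hz.
|f − 380| = 5.6, so the air column was at either 374.4 Hz or 385.6 Hz.
A shorter pipe has a higher fundamental; the adjustment raises the air column's frequency.
The beat rate fell, so the adjustment moved the air column toward 380 Hz — it must have started below the reference.

374.4 Hz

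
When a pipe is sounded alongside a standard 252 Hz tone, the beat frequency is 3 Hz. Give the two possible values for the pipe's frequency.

249 Hz or 255 Hz

|f − 252| = 3, so f = 252 ± 3.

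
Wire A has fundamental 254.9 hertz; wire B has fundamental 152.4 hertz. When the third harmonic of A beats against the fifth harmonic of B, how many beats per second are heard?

2.7 Hz

Third harmonic of the first: 3·254.9 = 764.7 Hz.
Fifth harmonic of the second: 5·152.4 = 762.0 Hz.
f_beat = |764.7 − 762.0| = 2.7 Hz.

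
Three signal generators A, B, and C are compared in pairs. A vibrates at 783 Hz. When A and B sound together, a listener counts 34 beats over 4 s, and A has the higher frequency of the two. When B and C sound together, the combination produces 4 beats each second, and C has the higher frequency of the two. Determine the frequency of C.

A–B: Beat frequency = 34/4 = 8.5 Hz.
B is below A, so f_B = 783 − 8.5 = 774.5 Hz.
C is above B, so f_C = 774.5 + 4 = 778.5 Hz.

778.5 Hz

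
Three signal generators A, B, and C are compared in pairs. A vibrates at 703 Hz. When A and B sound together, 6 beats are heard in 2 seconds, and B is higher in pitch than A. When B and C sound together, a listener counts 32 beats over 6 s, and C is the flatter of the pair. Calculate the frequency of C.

700.6667 Hz

A–B: Beat frequency = 6/2 = 3 Hz.
B is above A, so f_B = 703 + 3 = 706 Hz.
B–C: Beat frequency = 32/6 = 5.3333 Hz.
C is below B, so f_C = 706 − 5.3333 = 700.6667 Hz.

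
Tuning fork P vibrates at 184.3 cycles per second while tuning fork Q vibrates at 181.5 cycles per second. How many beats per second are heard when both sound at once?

Beats arise from superposition of two nearby frequencies; the beat rate is |f₁ − f₂|.
|184.3 − 181.5| = 2.8 Hz.

2.8 Hz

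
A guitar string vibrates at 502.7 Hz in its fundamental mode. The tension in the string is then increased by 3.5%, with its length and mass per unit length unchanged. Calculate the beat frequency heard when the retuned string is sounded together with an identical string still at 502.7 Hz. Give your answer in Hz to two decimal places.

For a string, f ∝ √T, so the new frequency is 502.7·√1.035 = 511.4216 Hz.
f_beat = |511.4216 − 502.7| = 8.72 Hz.

8.72 Hz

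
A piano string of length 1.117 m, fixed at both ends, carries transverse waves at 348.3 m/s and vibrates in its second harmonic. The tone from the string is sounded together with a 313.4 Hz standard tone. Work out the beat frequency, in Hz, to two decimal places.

1.58 Hz

For a string fixed at both ends, f_n = n·v/(2L) = 2·348.3/(2·1.117) = 311.8174 Hz.
f_beat = |311.8174 − 313.4| = 1.58 Hz.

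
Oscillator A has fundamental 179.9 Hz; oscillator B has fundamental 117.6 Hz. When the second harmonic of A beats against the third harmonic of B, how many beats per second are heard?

Second harmonic of the first: 2·179.9 = 359.8 Hz.
Third harmonic of the second: 3·117.6 = 352.8 Hz.
f_beat = |359.8 − 352.8| = 7.0 Hz.

7.0 Hz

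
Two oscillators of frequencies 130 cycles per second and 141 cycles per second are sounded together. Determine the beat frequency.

11 Hz

The beat frequency equals the magnitude of the frequency difference.
|130 − 141| = 11 Hz.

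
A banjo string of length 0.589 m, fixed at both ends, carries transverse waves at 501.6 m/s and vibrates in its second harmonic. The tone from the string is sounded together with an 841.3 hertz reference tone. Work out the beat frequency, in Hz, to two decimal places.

10.31 Hz

For a string fixed at both ends, f_n = n·v/(2L) = 2·501.6/(2·0.589) = 851.6129 Hz.
f_beat = |851.6129 − 841.3| = 10.31 Hz.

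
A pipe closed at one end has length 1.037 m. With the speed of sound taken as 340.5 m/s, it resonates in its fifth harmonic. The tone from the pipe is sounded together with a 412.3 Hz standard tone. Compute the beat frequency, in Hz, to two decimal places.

Closed pipe (odd harmonics): f_n = n·v/(4L) = 5·340.5/(4·1.037) = 410.4388 Hz.
f_beat = |410.4388 − 412.3| = 1.86 Hz.

1.86 Hz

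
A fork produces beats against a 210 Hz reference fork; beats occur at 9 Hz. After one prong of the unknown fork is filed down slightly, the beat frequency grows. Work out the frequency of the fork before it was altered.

219 Hz

|f − 210| = 9, so the fork was at either 201 Hz or 219 Hz.
Filing a prong removes mass and raises the fork's frequency; the adjustment raises the fork's frequency.
The beat rate rose, so the adjustment moved the fork further from 210 Hz — it was already above the reference.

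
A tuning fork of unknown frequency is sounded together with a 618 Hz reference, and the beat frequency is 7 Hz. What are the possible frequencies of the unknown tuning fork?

611 Hz or 625 Hz

|f − 618| = 7, so f = 618 ± 7.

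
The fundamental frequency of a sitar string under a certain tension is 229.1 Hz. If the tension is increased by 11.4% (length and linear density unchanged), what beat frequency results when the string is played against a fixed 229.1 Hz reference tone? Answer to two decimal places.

12.71 Hz

For a string, f ∝ √T, so the new frequency is 229.1·√1.114 = 241.8063 Hz.
f_beat = |241.8063 − 229.1| = 12.71 Hz.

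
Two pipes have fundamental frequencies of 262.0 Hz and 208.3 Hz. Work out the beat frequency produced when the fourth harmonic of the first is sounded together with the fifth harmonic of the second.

6.5 Hz

Fourth harmonic of the first: 4·262.0 = 1048.0 Hz.
Fifth harmonic of the second: 5·208.3 = 1041.5 Hz.
f_beat = |1048.0 − 1041.5| = 6.5 Hz.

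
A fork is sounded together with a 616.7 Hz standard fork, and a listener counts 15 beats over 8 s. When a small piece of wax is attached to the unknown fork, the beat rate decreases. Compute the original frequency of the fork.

Beat frequency = 15/8 = 1.875 Hz.
|f − 616.7| = 1.875, so the fork was at either 614.825 Hz or 618.575 Hz.
Loading a fork with wax lowers its frequency; the adjustment lowers the fork's frequency.
The beat rate fell, so the adjustment moved the fork toward 616.7 Hz — it must have started above the reference.

618.575 Hz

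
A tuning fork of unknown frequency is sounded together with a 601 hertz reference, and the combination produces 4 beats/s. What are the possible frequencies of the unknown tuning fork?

|f − 601| = 4, so f = 601 ± 4.

597 Hz or 605 Hz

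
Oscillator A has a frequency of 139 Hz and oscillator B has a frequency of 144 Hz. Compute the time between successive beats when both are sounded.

f_beat = |139 − 144| = 5 Hz.
Beat period T = 1 / f_beat = 1 / 5 s.

0.200 s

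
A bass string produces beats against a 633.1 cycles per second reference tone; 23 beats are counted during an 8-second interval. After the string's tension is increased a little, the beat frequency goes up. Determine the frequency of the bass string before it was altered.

635.975 Hz

Beat frequency = 23/8 = 2.875 Hz.
|f − 633.1| = 2.875, so the bass string was at either 630.225 Hz or 635.975 Hz.
Higher tension means higher frequency; the adjustment raises the bass string's frequency.
The beat rate rose, so the adjustment moved the bass string further from 633.1 Hz — it was already above the reference.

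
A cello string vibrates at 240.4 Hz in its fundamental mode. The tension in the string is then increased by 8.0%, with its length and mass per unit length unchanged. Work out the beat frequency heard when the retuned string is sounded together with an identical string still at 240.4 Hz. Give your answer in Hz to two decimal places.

For a string, f ∝ √T, so the new frequency is 240.4·√1.080 = 249.8310 Hz.
f_beat = |249.8310 − 240.4| = 9.43 Hz.

9.43 Hz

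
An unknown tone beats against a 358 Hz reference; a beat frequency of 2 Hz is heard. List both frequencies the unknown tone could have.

|f − 358| = 2, so f = 358 ± 2.

356 Hz or 360 Hz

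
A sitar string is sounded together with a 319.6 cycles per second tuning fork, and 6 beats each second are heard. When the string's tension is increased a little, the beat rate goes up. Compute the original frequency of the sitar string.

|f − 319.6| = 6, so the sitar string was at either 313.6 Hz or 325.6 Hz.
Higher tension means higher frequency; the adjustment raises the sitar string's frequency.
The beat rate rose, so the adjustment moved the sitar string further from 319.6 Hz — it was already above the reference.

325.6 Hz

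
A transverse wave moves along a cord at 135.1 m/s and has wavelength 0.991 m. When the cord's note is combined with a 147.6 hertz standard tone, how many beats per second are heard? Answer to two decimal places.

Source frequency f = v/λ = 135.1/0.991 = 136.3269 Hz.
f_beat = |136.3269 − 147.6| = 11.27 Hz.

11.27 Hz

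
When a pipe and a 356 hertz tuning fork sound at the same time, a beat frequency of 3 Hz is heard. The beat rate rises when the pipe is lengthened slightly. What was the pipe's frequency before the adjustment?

353 Hz

|f − 356| = 3, so the pipe was at either 353 Hz or 359 Hz.
A longer pipe has a lower fundamental; the adjustment lowers the pipe's frequency.
The beat rate rose, so the adjustment moved the pipe further from 356 Hz — it was already below the reference.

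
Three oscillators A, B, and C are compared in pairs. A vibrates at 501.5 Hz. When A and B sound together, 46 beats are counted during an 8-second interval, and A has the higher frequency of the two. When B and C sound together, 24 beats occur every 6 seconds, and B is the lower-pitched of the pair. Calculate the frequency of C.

499.75 Hz

A–B: Beat frequency = 46/8 = 5.75 Hz.
B is below A, so f_B = 501.5 − 5.75 = 495.75 Hz.
B–C: Beat frequency = 24/6 = 4 Hz.
C is above B, so f_C = 495.75 + 4 = 499.75 Hz.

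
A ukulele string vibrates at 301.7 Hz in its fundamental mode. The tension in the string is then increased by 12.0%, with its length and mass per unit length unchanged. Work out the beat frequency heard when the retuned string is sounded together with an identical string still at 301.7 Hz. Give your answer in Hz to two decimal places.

For a string, f ∝ √T, so the new frequency is 301.7·√1.120 = 319.2893 Hz.
f_beat = |319.2893 − 301.7| = 17.59 Hz.

17.59 Hz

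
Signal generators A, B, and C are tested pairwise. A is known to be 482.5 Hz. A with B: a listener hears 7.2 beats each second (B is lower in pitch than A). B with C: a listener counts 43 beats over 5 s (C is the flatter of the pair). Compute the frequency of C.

B is below A, so f_B = 482.5 − 7.2 = 475.3 Hz.
B–C: Beat frequency = 43/5 = 8.6 Hz.
C is below B, so f_C = 475.3 − 8.6 = 466.7 Hz.

466.7 Hz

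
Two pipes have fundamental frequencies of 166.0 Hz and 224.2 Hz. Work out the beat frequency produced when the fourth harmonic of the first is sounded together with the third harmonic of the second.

Fourth harmonic of the first: 4·166.0 = 664.0 Hz.
Third harmonic of the second: 3·224.2 = 672.6 Hz.
f_beat = |664.0 − 672.6| = 8.6 Hz.

8.6 Hz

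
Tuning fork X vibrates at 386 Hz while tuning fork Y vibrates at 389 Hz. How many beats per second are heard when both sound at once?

The beat frequency equals the magnitude of the frequency difference.
|386 − 389| = 3 Hz.

3 Hz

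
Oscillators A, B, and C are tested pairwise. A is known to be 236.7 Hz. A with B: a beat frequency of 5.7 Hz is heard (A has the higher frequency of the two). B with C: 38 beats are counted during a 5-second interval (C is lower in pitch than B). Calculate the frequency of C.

223.4 Hz

B is below A, so f_B = 236.7 − 5.7 = 231 Hz.
B–C: Beat frequency = 38/5 = 7.6 Hz.
C is below B, so f_C = 231 − 7.6 = 223.4 Hz.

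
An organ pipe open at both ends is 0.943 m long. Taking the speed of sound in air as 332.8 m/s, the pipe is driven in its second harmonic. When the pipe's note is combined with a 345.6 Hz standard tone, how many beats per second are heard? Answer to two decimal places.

7.32 Hz

Open pipe: f_n = n·v/(2L) = 2·332.8/(2·0.943) = 352.9162 Hz.
f_beat = |352.9162 − 345.6| = 7.32 Hz.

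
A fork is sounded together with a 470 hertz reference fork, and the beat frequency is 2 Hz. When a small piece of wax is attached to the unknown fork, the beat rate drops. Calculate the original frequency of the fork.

|f − 470| = 2, so the fork was at either 468 Hz or 472 Hz.
Loading a fork with wax lowers its frequency; the adjustment lowers the fork's frequency.
The beat rate fell, so the adjustment moved the fork toward 470 Hz — it must have started above the reference.

472 Hz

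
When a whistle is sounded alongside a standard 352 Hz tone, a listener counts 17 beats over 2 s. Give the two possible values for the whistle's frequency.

343.5 Hz or 360.5 Hz

Beat frequency = 17/2 = 8.5 Hz.
|f − 352| = 8.5, so f = 352 ± 8.5.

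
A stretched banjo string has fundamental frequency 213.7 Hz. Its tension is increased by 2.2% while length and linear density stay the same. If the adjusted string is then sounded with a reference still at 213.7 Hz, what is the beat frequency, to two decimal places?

For a string, f ∝ √T, so the new frequency is 213.7·√1.022 = 216.0379 Hz.
f_beat = |216.0379 − 213.7| = 2.34 Hz.

2.34 Hz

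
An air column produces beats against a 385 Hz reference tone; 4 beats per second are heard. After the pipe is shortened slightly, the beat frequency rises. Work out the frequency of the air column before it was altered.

|f − 385| = 4, so the air column was at either 381 Hz or 389 Hz.
A shorter pipe has a higher fundamental; the adjustment raises the air column's frequency.
The beat rate rose, so the adjustment moved the air column further from 385 Hz — it was already above the reference.

389 Hz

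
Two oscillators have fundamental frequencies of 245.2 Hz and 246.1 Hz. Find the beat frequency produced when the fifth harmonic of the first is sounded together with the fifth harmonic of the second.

Fifth harmonic of the first: 5·245.2 = 1226.0 Hz.
Fifth harmonic of the second: 5·246.1 = 1230.5 Hz.
f_beat = |1226.0 − 1230.5| = 4.5 Hz.

4.5 Hz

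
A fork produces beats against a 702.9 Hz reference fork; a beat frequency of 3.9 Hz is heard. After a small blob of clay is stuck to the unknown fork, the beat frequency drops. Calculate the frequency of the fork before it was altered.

706.8 Hz

|f − 702.9| = 3.9, so the fork was at either 699 Hz or 706.8 Hz.
Adding mass to a fork lowers its frequency; the adjustment lowers the fork's frequency.
The beat rate fell, so the adjustment moved the fork toward 702.9 Hz — it must have started above the reference.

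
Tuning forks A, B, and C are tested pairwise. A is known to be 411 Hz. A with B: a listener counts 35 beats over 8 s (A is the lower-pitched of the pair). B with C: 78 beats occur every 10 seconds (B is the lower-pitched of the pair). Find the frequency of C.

423.175 Hz

A–B: Beat frequency = 35/8 = 4.375 Hz.
B is above A, so f_B = 411 + 4.375 = 415.375 Hz.
B–C: Beat frequency = 78/10 = 7.8 Hz.
C is above B, so f_C = 415.375 + 7.8 = 423.175 Hz.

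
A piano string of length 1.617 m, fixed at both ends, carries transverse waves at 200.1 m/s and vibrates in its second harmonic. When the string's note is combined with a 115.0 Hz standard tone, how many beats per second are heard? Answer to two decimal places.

For a string fixed at both ends, f_n = n·v/(2L) = 2·200.1/(2·1.617) = 123.7477 Hz.
f_beat = |123.7477 − 115.0| = 8.75 Hz.

8.75 Hz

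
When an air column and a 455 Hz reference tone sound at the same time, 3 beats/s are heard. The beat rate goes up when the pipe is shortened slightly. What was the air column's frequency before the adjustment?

|f − 455| = 3, so the air column was at either 452 Hz or 458 Hz.
A shorter pipe has a higher fundamental; the adjustment raises the air column's frequency.
The beat rate rose, so the adjustment moved the air column further from 455 Hz — it was already above the reference.

458 Hz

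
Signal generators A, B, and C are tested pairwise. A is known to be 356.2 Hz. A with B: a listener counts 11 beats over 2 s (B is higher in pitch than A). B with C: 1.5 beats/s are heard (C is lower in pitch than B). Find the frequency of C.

A–B: Beat frequency = 11/2 = 5.5 Hz.
B is above A, so f_B = 356.2 + 5.5 = 361.7 Hz.
C is below B, so f_C = 361.7 − 1.5 = 360.2 Hz.

360.2 Hz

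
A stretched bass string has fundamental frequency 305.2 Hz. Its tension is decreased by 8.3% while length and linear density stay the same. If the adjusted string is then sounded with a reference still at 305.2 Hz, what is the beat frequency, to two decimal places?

12.94 Hz

For a string, f ∝ √T, so the new frequency is 305.2·√0.917 = 292.2599 Hz.
f_beat = |292.2599 − 305.2| = 12.94 Hz.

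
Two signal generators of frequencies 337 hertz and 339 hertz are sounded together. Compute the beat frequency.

2 Hz

Beats arise from superposition of two nearby frequencies; the beat rate is |f₁ − f₂|.
|337 − 339| = 2 Hz.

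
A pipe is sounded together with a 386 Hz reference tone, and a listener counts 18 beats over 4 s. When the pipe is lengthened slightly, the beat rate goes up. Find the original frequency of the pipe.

Beat frequency = 18/4 = 4.5 Hz.
|f − 386| = 4.5, so the pipe was at either 381.5 Hz or 390.5 Hz.
A longer pipe has a lower fundamental; the adjustment lowers the pipe's frequency.
The beat rate rose, so the adjustment moved the pipe further from 386 Hz — it was already below the reference.

381.5 Hz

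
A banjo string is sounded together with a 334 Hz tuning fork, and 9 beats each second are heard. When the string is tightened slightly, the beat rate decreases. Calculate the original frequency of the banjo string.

|f − 334| = 9, so the banjo string was at either 325 Hz or 343 Hz.
Increasing tension raises a string's frequency; the adjustment raises the banjo string's frequency.
The beat rate fell, so the adjustment moved the banjo string toward 334 Hz — it must have started below the reference.

325 Hz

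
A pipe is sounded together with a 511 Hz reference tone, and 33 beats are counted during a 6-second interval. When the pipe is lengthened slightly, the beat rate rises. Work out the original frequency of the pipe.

505.5 Hz

Beat frequency = 33/6 = 5.5 Hz.
|f − 511| = 5.5, so the pipe was at either 505.5 Hz or 516.5 Hz.
A longer pipe has a lower fundamental; the adjustment lowers the pipe's frequency.
The beat rate rose, so the adjustment moved the pipe further from 511 Hz — it was already below the reference.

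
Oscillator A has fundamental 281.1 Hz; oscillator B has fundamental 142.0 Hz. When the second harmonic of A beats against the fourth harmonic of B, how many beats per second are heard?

5.8 Hz

Second harmonic of the first: 2·281.1 = 562.2 Hz.
Fourth harmonic of the second: 4·142.0 = 568.0 Hz.
f_beat = |562.2 − 568.0| = 5.8 Hz.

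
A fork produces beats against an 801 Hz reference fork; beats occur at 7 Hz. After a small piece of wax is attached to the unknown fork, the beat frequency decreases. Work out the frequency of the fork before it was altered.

808 Hz

|f − 801| = 7, so the fork was at either 794 Hz or 808 Hz.
Loading a fork with wax lowers its frequency; the adjustment lowers the fork's frequency.
The beat rate fell, so the adjustment moved the fork toward 801 Hz — it must have started above the reference.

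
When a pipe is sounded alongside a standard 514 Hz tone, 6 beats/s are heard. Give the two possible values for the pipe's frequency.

508 Hz or 520 Hz

|f − 514| = 6, so f = 514 ± 6.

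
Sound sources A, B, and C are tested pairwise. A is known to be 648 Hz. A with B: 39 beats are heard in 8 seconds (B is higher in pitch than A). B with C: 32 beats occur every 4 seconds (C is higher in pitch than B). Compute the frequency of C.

660.875 Hz

A–B: Beat frequency = 39/8 = 4.875 Hz.
B is above A, so f_B = 648 + 4.875 = 652.875 Hz.
B–C: Beat frequency = 32/4 = 8 Hz.
C is above B, so f_C = 652.875 + 8 = 660.875 Hz.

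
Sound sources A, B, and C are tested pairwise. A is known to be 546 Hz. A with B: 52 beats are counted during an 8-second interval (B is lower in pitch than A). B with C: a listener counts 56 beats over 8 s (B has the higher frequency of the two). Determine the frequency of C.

532.5 Hz

A–B: Beat frequency = 52/8 = 6.5 Hz.
B is below A, so f_B = 546 − 6.5 = 539.5 Hz.
B–C: Beat frequency = 56/8 = 7 Hz.
C is below B, so f_C = 539.5 − 7 = 532.5 Hz.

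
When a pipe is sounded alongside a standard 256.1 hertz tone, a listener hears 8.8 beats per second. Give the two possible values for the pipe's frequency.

247.3 Hz or 264.9 Hz

|f − 256.1| = 8.8, so f = 256.1 ± 8.8.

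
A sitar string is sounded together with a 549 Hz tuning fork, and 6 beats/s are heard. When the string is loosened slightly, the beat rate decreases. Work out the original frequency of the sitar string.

555 Hz

|f − 549| = 6, so the sitar string was at either 543 Hz or 555 Hz.
Reducing tension lowers a string's frequency; the adjustment lowers the sitar string's frequency.
The beat rate fell, so the adjustment moved the sitar string toward 549 Hz — it must have started above the reference.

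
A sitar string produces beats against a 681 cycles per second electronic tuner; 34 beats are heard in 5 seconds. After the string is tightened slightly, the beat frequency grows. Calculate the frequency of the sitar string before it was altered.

Beat frequency = 34/5 = 6.8 Hz.
|f − 681| = 6.8, so the sitar string was at either 674.2 Hz or 687.8 Hz.
Increasing tension raises a string's frequency; the adjustment raises the sitar string's frequency.
The beat rate rose, so the adjustment moved the sitar string further from 681 Hz — it was already above the reference.

687.8 Hz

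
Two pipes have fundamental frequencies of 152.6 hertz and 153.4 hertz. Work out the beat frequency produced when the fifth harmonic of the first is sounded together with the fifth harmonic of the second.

4.0 Hz

Fifth harmonic of the first: 5·152.6 = 763.0 Hz.
Fifth harmonic of the second: 5·153.4 = 767.0 Hz.
f_beat = |763.0 − 767.0| = 4.0 Hz.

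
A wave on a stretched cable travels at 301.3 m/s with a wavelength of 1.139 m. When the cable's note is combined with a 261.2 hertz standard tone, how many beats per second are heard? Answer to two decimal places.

Source frequency f = v/λ = 301.3/1.139 = 264.5303 Hz.
f_beat = |264.5303 − 261.2| = 3.33 Hz.

3.33 Hz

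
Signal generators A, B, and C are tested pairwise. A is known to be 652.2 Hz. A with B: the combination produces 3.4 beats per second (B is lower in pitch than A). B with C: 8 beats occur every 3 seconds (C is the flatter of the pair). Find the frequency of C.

646.1333 Hz

B is below A, so f_B = 652.2 − 3.4 = 648.8 Hz.
B–C: Beat frequency = 8/3 = 2.6667 Hz.
C is below B, so f_C = 648.8 − 2.6667 = 646.1333 Hz.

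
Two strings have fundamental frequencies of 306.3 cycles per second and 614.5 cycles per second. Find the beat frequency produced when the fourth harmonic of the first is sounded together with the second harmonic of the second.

3.8 Hz

Fourth harmonic of the first: 4·306.3 = 1225.2 Hz.
Second harmonic of the second: 2·614.5 = 1229.0 Hz.
f_beat = |1225.2 − 1229.0| = 3.8 Hz.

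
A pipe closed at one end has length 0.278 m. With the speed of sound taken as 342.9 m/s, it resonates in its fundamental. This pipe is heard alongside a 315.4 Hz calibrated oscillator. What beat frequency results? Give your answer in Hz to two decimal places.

Closed pipe (odd harmonics): f_n = n·v/(4L) = 1·342.9/(4·0.278) = 308.3633 Hz.
f_beat = |308.3633 − 315.4| = 7.04 Hz.

7.04 Hz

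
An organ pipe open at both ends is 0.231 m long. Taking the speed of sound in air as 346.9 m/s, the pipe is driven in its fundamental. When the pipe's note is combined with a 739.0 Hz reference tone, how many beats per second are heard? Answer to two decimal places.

11.87 Hz

Open pipe: f_n = n·v/(2L) = 1·346.9/(2·0.231) = 750.8658 Hz.
f_beat = |750.8658 − 739.0| = 11.87 Hz.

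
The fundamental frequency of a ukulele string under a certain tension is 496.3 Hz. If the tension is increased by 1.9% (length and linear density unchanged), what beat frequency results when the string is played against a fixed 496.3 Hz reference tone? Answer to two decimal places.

4.69 Hz

For a string, f ∝ √T, so the new frequency is 496.3·√1.019 = 500.9927 Hz.
f_beat = |500.9927 − 496.3| = 4.69 Hz.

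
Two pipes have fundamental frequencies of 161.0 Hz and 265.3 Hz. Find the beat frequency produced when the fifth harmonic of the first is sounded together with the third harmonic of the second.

9.1 Hz

Fifth harmonic of the first: 5·161.0 = 805.0 Hz.
Third harmonic of the second: 3·265.3 = 795.9 Hz.
f_beat = |805.0 − 795.9| = 9.1 Hz.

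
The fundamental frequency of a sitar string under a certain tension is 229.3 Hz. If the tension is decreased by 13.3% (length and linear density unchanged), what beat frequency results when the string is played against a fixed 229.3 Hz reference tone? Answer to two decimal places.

For a string, f ∝ √T, so the new frequency is 229.3·√0.867 = 213.5077 Hz.
f_beat = |213.5077 − 229.3| = 15.79 Hz.

15.79 Hz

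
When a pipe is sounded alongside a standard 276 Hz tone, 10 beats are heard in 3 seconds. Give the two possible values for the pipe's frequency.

272.6667 Hz or 279.3333 Hz

Beat frequency = 10/3 = 3.3333 Hz.
|f − 276| = 3.3333, so f = 276 ± 3.3333.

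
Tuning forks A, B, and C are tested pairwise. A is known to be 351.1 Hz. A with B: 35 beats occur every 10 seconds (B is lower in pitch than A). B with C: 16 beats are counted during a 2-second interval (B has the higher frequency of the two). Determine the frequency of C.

339.6 Hz

A–B: Beat frequency = 35/10 = 3.5 Hz.
B is below A, so f_B = 351.1 − 3.5 = 347.6 Hz.
B–C: Beat frequency = 16/2 = 8 Hz.
C is below B, so f_C = 347.6 − 8 = 339.6 Hz.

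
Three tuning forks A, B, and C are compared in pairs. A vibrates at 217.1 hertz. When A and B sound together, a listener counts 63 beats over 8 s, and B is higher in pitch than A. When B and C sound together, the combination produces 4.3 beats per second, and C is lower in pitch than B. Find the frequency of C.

220.675 Hz

A–B: Beat frequency = 63/8 = 7.875 Hz.
B is above A, so f_B = 217.1 + 7.875 = 224.975 Hz.
C is below B, so f_C = 224.975 − 4.3 = 220.675 Hz.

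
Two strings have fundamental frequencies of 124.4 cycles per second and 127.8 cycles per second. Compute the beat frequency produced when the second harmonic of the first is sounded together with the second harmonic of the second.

6.8 Hz

Second harmonic of the first: 2·124.4 = 248.8 Hz.
Second harmonic of the second: 2·127.8 = 255.6 Hz.
f_beat = |248.8 − 255.6| = 6.8 Hz.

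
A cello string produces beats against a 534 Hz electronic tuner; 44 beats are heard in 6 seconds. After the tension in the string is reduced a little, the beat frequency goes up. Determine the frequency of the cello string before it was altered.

Beat frequency = 44/6 = 7.3333 Hz.
|f − 534| = 7.3333, so the cello string was at either 526.6667 Hz or 541.3333 Hz.
Lower tension means lower frequency; the adjustment lowers the cello string's frequency.
The beat rate rose, so the adjustment moved the cello string further from 534 Hz — it was already below the reference.

526.6667 Hz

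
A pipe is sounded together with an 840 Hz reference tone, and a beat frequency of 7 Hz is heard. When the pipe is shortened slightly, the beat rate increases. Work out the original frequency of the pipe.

847 Hz

|f − 840| = 7, so the pipe was at either 833 Hz or 847 Hz.
A shorter pipe has a higher fundamental; the adjustment raises the pipe's frequency.
The beat rate rose, so the adjustment moved the pipe further from 840 Hz — it was already above the reference.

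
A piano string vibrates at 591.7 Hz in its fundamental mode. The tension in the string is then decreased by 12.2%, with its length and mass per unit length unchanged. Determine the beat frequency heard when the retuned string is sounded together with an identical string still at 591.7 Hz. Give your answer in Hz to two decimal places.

For a string, f ∝ √T, so the new frequency is 591.7·√0.878 = 554.4327 Hz.
f_beat = |554.4327 − 591.7| = 37.27 Hz.

37.27 Hz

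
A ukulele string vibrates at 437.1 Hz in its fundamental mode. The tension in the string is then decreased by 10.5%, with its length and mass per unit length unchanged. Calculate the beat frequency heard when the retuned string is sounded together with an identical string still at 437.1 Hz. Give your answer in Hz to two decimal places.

23.58 Hz

For a string, f ∝ √T, so the new frequency is 437.1·√0.895 = 413.5160 Hz.
f_beat = |413.5160 − 437.1| = 23.58 Hz.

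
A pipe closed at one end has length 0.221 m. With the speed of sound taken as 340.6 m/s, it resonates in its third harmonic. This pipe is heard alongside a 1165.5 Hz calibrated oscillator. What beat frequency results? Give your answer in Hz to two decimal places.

Closed pipe (odd harmonics): f_n = n·v/(4L) = 3·340.6/(4·0.221) = 1155.8824 Hz.
f_beat = |1155.8824 − 1165.5| = 9.62 Hz.

9.62 Hz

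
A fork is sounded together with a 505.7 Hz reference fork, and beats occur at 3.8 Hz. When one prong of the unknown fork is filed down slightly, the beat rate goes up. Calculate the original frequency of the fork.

|f − 505.7| = 3.8, so the fork was at either 501.9 Hz or 509.5 Hz.
Filing a prong removes mass and raises the fork's frequency; the adjustment raises the fork's frequency.
The beat rate rose, so the adjustment moved the fork further from 505.7 Hz — it was already above the reference.

509.5 Hz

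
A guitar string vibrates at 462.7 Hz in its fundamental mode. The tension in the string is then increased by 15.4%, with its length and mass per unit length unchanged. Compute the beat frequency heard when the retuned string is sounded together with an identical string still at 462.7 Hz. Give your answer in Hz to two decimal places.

For a string, f ∝ √T, so the new frequency is 462.7·√1.154 = 497.0527 Hz.
f_beat = |497.0527 − 462.7| = 34.35 Hz.

34.35 Hz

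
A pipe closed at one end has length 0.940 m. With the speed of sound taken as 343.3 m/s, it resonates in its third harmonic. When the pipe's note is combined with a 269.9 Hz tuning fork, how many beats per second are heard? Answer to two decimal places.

Closed pipe (odd harmonics): f_n = n·v/(4L) = 3·343.3/(4·0.940) = 273.9096 Hz.
f_beat = |273.9096 − 269.9| = 4.01 Hz.

4.01 Hz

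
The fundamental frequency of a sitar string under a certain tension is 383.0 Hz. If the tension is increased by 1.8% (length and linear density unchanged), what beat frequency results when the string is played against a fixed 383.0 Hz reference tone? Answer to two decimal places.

3.43 Hz

For a string, f ∝ √T, so the new frequency is 383.0·√1.018 = 386.4316 Hz.
f_beat = |386.4316 − 383.0| = 3.43 Hz.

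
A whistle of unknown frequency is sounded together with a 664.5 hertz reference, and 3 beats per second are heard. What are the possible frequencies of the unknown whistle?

661.5 Hz or 667.5 Hz

|f − 664.5| = 3, so f = 664.5 ± 3.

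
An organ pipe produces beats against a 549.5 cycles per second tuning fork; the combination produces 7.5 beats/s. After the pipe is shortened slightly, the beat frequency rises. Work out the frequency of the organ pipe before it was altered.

|f − 549.5| = 7.5, so the organ pipe was at either 542 Hz or 557 Hz.
A shorter pipe has a higher fundamental; the adjustment raises the organ pipe's frequency.
The beat rate rose, so the adjustment moved the organ pipe further from 549.5 Hz — it was already above the reference.

557 Hz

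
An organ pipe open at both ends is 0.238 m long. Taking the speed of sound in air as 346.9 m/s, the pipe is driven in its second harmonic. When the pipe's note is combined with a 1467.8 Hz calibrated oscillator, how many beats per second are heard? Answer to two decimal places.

Open pipe: f_n = n·v/(2L) = 2·346.9/(2·0.238) = 1457.5630 Hz.
f_beat = |1457.5630 − 1467.8| = 10.24 Hz.

10.24 Hz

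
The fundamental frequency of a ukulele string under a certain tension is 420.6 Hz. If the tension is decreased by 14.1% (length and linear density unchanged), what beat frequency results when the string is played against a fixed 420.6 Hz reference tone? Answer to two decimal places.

For a string, f ∝ √T, so the new frequency is 420.6·√0.859 = 389.8216 Hz.
f_beat = |389.8216 − 420.6| = 30.78 Hz.

30.78 Hz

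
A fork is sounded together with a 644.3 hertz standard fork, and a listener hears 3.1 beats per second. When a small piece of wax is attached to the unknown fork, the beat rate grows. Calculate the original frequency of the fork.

|f − 644.3| = 3.1, so the fork was at either 641.2 Hz or 647.4 Hz.
Loading a fork with wax lowers its frequency; the adjustment lowers the fork's frequency.
The beat rate rose, so the adjustment moved the fork further from 644.3 Hz — it was already below the reference.

641.2 Hz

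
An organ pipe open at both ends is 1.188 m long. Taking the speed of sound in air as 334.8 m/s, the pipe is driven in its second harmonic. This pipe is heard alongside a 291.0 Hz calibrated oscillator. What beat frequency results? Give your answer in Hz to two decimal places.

9.18 Hz

Open pipe: f_n = n·v/(2L) = 2·334.8/(2·1.188) = 281.8182 Hz.
f_beat = |281.8182 − 291.0| = 9.18 Hz.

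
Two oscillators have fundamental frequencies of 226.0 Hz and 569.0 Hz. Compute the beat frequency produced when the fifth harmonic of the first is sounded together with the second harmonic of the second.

Fifth harmonic of the first: 5·226.0 = 1130.0 Hz.
Second harmonic of the second: 2·569.0 = 1138.0 Hz.
f_beat = |1130.0 − 1138.0| = 8.0 Hz.

8.0 Hz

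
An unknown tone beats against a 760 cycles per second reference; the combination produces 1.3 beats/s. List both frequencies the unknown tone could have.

|f − 760| = 1.3, so f = 760 ± 1.3.

758.7 Hz or 761.3 Hz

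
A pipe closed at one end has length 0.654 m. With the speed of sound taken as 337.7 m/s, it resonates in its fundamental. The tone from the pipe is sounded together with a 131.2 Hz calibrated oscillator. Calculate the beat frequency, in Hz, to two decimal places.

Closed pipe (odd harmonics): f_n = n·v/(4L) = 1·337.7/(4·0.654) = 129.0902 Hz.
f_beat = |129.0902 − 131.2| = 2.11 Hz.

2.11 Hz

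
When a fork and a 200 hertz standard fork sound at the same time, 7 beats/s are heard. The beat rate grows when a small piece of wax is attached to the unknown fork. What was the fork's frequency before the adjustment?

193 Hz

|f − 200| = 7, so the fork was at either 193 Hz or 207 Hz.
Loading a fork with wax lowers its frequency; the adjustment lowers the fork's frequency.
The beat rate rose, so the adjustment moved the fork further from 200 Hz — it was already below the reference.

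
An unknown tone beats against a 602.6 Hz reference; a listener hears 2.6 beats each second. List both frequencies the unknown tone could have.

600 Hz or 605.2 Hz

|f − 602.6| = 2.6, so f = 602.6 ± 2.6.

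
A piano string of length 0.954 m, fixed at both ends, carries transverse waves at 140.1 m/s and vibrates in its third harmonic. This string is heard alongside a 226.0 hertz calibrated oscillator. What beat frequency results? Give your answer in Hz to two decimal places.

For a string fixed at both ends, f_n = n·v/(2L) = 3·140.1/(2·0.954) = 220.2830 Hz.
f_beat = |220.2830 − 226.0| = 5.72 Hz.

5.72 Hz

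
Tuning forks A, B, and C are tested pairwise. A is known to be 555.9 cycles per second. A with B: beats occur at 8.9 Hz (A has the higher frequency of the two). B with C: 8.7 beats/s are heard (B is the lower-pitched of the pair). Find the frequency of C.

B is below A, so f_B = 555.9 − 8.9 = 547 Hz.
C is above B, so f_C = 547 + 8.7 = 555.7 Hz.

555.7 Hz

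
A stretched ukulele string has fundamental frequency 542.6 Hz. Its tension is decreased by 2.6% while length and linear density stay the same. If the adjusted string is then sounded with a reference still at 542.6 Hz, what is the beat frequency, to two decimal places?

7.10 Hz

For a string, f ∝ √T, so the new frequency is 542.6·√0.974 = 535.4997 Hz.
f_beat = |535.4997 − 542.6| = 7.10 Hz.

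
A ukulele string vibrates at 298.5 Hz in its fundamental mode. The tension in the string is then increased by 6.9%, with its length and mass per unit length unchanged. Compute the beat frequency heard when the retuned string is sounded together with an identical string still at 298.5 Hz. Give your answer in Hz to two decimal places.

10.13 Hz

For a string, f ∝ √T, so the new frequency is 298.5·√1.069 = 308.6265 Hz.
f_beat = |308.6265 − 298.5| = 10.13 Hz.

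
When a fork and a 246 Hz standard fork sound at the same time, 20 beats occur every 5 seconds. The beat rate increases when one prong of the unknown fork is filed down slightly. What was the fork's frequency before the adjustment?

250 Hz

Beat frequency = 20/5 = 4 Hz.
|f − 246| = 4, so the fork was at either 242 Hz or 250 Hz.
Filing a prong removes mass and raises the fork's frequency; the adjustment raises the fork's frequency.
The beat rate rose, so the adjustment moved the fork further from 246 Hz — it was already above the reference.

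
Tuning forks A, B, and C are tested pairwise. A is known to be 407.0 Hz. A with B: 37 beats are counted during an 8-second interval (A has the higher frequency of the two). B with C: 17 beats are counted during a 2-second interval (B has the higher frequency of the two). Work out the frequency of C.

393.875 Hz

A–B: Beat frequency = 37/8 = 4.625 Hz.
B is below A, so f_B = 407.0 − 4.625 = 402.375 Hz.
B–C: Beat frequency = 17/2 = 8.5 Hz.
C is below B, so f_C = 402.375 − 8.5 = 393.875 Hz.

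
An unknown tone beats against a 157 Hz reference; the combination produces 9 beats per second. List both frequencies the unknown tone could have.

148 Hz or 166 Hz

|f − 157| = 9, so f = 157 ± 9.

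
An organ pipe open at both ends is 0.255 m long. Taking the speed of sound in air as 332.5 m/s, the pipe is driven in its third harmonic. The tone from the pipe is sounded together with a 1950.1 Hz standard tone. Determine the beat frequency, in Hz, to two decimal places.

5.78 Hz

Open pipe: f_n = n·v/(2L) = 3·332.5/(2·0.255) = 1955.8824 Hz.
f_beat = |1955.8824 − 1950.1| = 5.78 Hz.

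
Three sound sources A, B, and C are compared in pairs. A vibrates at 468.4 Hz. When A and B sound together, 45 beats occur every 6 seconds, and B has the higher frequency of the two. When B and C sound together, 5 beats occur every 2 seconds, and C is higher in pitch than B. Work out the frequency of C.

A–B: Beat frequency = 45/6 = 7.5 Hz.
B is above A, so f_B = 468.4 + 7.5 = 475.9 Hz.
B–C: Beat frequency = 5/2 = 2.5 Hz.
C is above B, so f_C = 475.9 + 2.5 = 478.4 Hz.

478.4 Hz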